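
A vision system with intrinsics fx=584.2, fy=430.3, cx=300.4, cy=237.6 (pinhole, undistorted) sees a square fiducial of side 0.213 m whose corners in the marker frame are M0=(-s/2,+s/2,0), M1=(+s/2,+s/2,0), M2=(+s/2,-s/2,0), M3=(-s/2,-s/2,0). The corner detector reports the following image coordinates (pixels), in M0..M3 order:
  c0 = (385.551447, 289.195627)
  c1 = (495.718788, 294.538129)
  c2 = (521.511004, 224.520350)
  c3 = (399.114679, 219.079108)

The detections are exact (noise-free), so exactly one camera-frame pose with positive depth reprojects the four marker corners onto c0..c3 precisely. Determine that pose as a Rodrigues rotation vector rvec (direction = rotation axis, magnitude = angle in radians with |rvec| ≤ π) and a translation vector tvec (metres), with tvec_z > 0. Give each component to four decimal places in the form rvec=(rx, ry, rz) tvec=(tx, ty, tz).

Intrinsics K: fx=584.2, fy=430.3, cx=300.4, cy=237.6
Marker side s = 0.213 m; corners in marker frame (Z=0):
  M0 = (-0.1065, +0.1065, 0)
  M1 = (+0.1065, +0.1065, 0)
  M2 = (+0.1065, -0.1065, 0)
  M3 = (-0.1065, -0.1065, 0)
Detected image corners:
  c0 = (385.551447, 289.195627) px
  c1 = (495.718788, 294.538129) px
  c2 = (521.511004, 224.520350) px
  c3 = (399.114679, 219.079108) px
Planar DLT: solve 8×8 A·h = b for H (H[2,2]=1):
  H  [+530.47704 +127.76706 +449.77031]
  H  [+17.34639 +454.41730 +258.64704]
  H  [-0.03098 +0.48850 +1.00000]
B = K⁻¹H; ‖b₁‖=0.926268, ‖b₂‖=0.926268; λ = 2/(‖b₁‖+‖b₂‖) = 1.079601, sign → tz>0 ⇒ λ=+1.079601
r₁ = λ·B[:,0] = (+0.99752,+0.06199,-0.03344); r₂ = λ·B[:,1] = (-0.03507,+0.84890,+0.52738)
r₃ = r₁×r₂ = (+0.06108,-0.52490,+0.84897); SVD([r₁ r₂ r₃]) → R = UVᵀ:
  R  [+0.99752 -0.03507 +0.06108]
  R  [+0.06199 +0.84890 -0.52490]
  R  [-0.03344 +0.52738 +0.84897]
t = (+0.27604, +0.05281, +1.07960) m
tr R = 2.695388; θ = arccos((tr R − 1)/2) = 0.559173 rad = 32.038°
axis k = ((R−Rᵀ)₃₂, (R−Rᵀ)₁₃, (R−Rᵀ)₂₁) / (2 sinθ) = (+0.991814, +0.089088, +0.091480)
rvec = θ·k = (+0.554595, +0.049816, +0.051153)

rvec=(0.5546, 0.0498, 0.0512) tvec=(0.2760, 0.0528, 1.0796)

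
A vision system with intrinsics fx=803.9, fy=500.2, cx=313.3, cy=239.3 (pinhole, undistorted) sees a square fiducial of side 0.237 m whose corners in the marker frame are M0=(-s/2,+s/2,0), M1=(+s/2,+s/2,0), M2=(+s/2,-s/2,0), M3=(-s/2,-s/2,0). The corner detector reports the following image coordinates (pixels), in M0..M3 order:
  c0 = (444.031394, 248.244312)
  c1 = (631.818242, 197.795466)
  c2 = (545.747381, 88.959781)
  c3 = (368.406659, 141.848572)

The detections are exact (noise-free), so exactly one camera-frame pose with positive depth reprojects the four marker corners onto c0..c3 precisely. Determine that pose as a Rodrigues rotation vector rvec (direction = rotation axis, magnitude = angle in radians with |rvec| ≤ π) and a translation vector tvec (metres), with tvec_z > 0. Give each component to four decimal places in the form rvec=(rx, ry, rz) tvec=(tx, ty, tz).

rvec=(-0.1249, 0.2032, -0.4056) tvec=(0.2212, -0.1383, 0.9796)

Intrinsics K: fx=803.9, fy=500.2, cx=313.3, cy=239.3
Marker side s = 0.237 m; corners in marker frame (Z=0):
  M0 = (-0.1185, +0.1185, 0)
  M1 = (+0.1185, +0.1185, 0)
  M2 = (+0.1185, -0.1185, 0)
  M3 = (-0.1185, -0.1185, 0)
Detected image corners:
  c0 = (444.031394, 248.244312) px
  c1 = (631.818242, 197.795466) px
  c2 = (545.747381, 88.959781) px
  c3 = (368.406659, 141.848572) px
Planar DLT: solve 8×8 A·h = b for H (H[2,2]=1):
  H  [+683.07703 +259.00393 +494.82718]
  H  [-247.63670 +426.19025 +168.69946]
  H  [-0.17448 -0.16416 +1.00000]
B = K⁻¹H; ‖b₁‖=1.020804, ‖b₂‖=1.020804; λ = 2/(‖b₁‖+‖b₂‖) = 0.979620, sign → tz>0 ⇒ λ=+0.979620
r₁ = λ·B[:,0] = (+0.89900,-0.40321,-0.17093); r₂ = λ·B[:,1] = (+0.37829,+0.91161,-0.16082)
r₃ = r₁×r₂ = (+0.22066,+0.07991,+0.97207); SVD([r₁ r₂ r₃]) → R = UVᵀ:
  R  [+0.89900 +0.37829 +0.22066]
  R  [-0.40321 +0.91161 +0.07991]
  R  [-0.17093 -0.16082 +0.97207]
t = (+0.22121, -0.13827, +0.97962) m
tr R = 2.782683; θ = arccos((tr R − 1)/2) = 0.470501 rad = 26.958°
axis k = ((R−Rᵀ)₃₂, (R−Rᵀ)₁₃, (R−Rᵀ)₂₁) / (2 sinθ) = (-0.265510, +0.431901, -0.861955)
rvec = θ·k = (-0.124923, +0.203209, -0.405550)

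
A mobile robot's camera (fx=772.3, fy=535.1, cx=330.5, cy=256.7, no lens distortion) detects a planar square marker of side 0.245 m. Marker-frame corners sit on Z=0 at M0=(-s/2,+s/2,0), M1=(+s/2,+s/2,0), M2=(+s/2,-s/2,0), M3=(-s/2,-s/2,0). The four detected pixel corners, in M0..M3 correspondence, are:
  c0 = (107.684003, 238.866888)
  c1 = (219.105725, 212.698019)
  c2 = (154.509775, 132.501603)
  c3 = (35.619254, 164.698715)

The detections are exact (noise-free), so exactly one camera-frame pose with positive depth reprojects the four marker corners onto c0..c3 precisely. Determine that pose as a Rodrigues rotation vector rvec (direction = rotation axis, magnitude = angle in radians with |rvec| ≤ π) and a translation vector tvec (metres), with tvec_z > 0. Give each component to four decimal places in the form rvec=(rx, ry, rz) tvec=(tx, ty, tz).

Intrinsics K: fx=772.3, fy=535.1, cx=330.5, cy=256.7
Marker side s = 0.245 m; corners in marker frame (Z=0):
  M0 = (-0.1225, +0.1225, 0)
  M1 = (+0.1225, +0.1225, 0)
  M2 = (+0.1225, -0.1225, 0)
  M3 = (-0.1225, -0.1225, 0)
Detected image corners:
  c0 = (107.684003, 238.866888) px
  c1 = (219.105725, 212.698019) px
  c2 = (154.509775, 132.501603) px
  c3 = (35.619254, 164.698715) px
Planar DLT: solve 8×8 A·h = b for H (H[2,2]=1):
  H  [+446.24949 +327.14042 +129.52134]
  H  [-151.99208 +384.15538 +189.26311]
  H  [-0.17862 +0.37072 +1.00000]
B = K⁻¹H; ‖b₁‖=0.706615, ‖b₂‖=0.706615; λ = 2/(‖b₁‖+‖b₂‖) = 1.415197, sign → tz>0 ⇒ λ=+1.415197
r₁ = λ·B[:,0] = (+0.92591,-0.28071,-0.25279); r₂ = λ·B[:,1] = (+0.37495,+0.76431,+0.52464)
r₃ = r₁×r₂ = (+0.04593,-0.58055,+0.81293); SVD([r₁ r₂ r₃]) → R = UVᵀ:
  R  [+0.92591 +0.37495 +0.04593]
  R  [-0.28071 +0.76431 -0.58055]
  R  [-0.25279 +0.52464 +0.81293]
t = (-0.36828, -0.17835, +1.41520) m
tr R = 2.503144; θ = arccos((tr R − 1)/2) = 0.720354 rad = 41.273°
axis k = ((R−Rᵀ)₃₂, (R−Rᵀ)₁₃, (R−Rᵀ)₂₁) / (2 sinθ) = (+0.837702, +0.226423, -0.496978)
rvec = θ·k = (+0.603442, +0.163105, -0.358000)

rvec=(0.6034, 0.1631, -0.3580) tvec=(-0.3683, -0.1784, 1.4152)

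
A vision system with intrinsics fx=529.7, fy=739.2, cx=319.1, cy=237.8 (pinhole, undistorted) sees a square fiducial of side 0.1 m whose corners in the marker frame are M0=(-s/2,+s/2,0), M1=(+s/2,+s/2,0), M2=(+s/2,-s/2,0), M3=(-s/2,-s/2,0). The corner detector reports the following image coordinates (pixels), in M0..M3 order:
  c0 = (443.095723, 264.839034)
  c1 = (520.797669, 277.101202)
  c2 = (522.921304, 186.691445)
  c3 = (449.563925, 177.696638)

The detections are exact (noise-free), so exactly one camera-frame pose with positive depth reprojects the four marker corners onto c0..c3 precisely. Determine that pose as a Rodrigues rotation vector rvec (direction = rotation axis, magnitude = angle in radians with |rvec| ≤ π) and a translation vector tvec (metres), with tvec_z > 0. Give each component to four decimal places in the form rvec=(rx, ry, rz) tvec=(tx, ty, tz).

rvec=(-0.4673, 0.1891, 0.1580) tvec=(0.2262, -0.0124, 0.7284)

Intrinsics K: fx=529.7, fy=739.2, cx=319.1, cy=237.8
Marker side s = 0.1 m; corners in marker frame (Z=0):
  M0 = (-0.0500, +0.0500, 0)
  M1 = (+0.0500, +0.0500, 0)
  M2 = (+0.0500, -0.0500, 0)
  M3 = (-0.0500, -0.0500, 0)
Detected image corners:
  c0 = (443.095723, 264.839034) px
  c1 = (520.797669, 277.101202) px
  c2 = (522.921304, 186.691445) px
  c3 = (449.563925, 177.696638) px
Planar DLT: solve 8×8 A·h = b for H (H[2,2]=1):
  H  [+610.80197 -329.92152 +483.59715]
  H  [+38.47103 +753.35545 +225.18898]
  H  [-0.29716 -0.59211 +1.00000]
B = K⁻¹H; ‖b₁‖=1.372824, ‖b₂‖=1.372824; λ = 2/(‖b₁‖+‖b₂‖) = 0.728426, sign → tz>0 ⇒ λ=+0.728426
r₁ = λ·B[:,0] = (+0.97035,+0.10754,-0.21646); r₂ = λ·B[:,1] = (-0.19387,+0.88113,-0.43131)
r₃ = r₁×r₂ = (+0.14434,+0.46049,+0.87585); SVD([r₁ r₂ r₃]) → R = UVᵀ:
  R  [+0.97035 -0.19387 +0.14434]
  R  [+0.10754 +0.88113 +0.46049]
  R  [-0.21646 -0.43131 +0.87585]
t = (+0.22621, -0.01243, +0.72843) m
tr R = 2.727331; θ = arccos((tr R − 1)/2) = 0.528300 rad = 30.269°
axis k = ((R−Rᵀ)₃₂, (R−Rᵀ)₁₃, (R−Rᵀ)₂₁) / (2 sinθ) = (-0.884606, +0.357886, +0.298981)
rvec = θ·k = (-0.467337, +0.189071, +0.157951)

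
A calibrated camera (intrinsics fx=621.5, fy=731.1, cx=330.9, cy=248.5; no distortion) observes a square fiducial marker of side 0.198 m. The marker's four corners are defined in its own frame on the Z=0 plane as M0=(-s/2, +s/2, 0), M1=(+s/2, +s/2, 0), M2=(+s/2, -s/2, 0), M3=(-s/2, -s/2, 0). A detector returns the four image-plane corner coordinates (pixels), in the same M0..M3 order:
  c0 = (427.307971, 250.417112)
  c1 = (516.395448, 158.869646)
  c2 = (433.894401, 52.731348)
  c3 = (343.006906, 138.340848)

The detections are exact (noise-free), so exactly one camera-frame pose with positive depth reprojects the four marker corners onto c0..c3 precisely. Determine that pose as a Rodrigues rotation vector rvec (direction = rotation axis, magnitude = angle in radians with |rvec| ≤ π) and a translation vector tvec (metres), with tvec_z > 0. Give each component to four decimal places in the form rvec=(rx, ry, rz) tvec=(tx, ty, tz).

rvec=(-0.1546, -0.1628, -0.7028) tvec=(0.1580, -0.1342, 0.9837)

Intrinsics K: fx=621.5, fy=731.1, cx=330.9, cy=248.5
Marker side s = 0.198 m; corners in marker frame (Z=0):
  M0 = (-0.0990, +0.0990, 0)
  M1 = (+0.0990, +0.0990, 0)
  M2 = (+0.0990, -0.0990, 0)
  M3 = (-0.0990, -0.0990, 0)
Detected image corners:
  c0 = (427.307971, 250.417112) px
  c1 = (516.395448, 158.869646) px
  c2 = (433.894401, 52.731348) px
  c3 = (343.006906, 138.340848) px
Planar DLT: solve 8×8 A·h = b for H (H[2,2]=1):
  H  [+542.12202 +383.39332 +430.69618]
  H  [-416.67008 +537.57881 +148.72305]
  H  [+0.20365 -0.08772 +1.00000]
B = K⁻¹H; ‖b₁‖=1.016586, ‖b₂‖=1.016586; λ = 2/(‖b₁‖+‖b₂‖) = 0.983685, sign → tz>0 ⇒ λ=+0.983685
r₁ = λ·B[:,0] = (+0.75139,-0.62871,+0.20033); r₂ = λ·B[:,1] = (+0.65276,+0.75263,-0.08629)
r₃ = r₁×r₂ = (-0.09652,+0.19560,+0.97592); SVD([r₁ r₂ r₃]) → R = UVᵀ:
  R  [+0.75139 +0.65276 -0.09652]
  R  [-0.62871 +0.75263 +0.19560]
  R  [+0.20033 -0.08629 +0.97592]
t = (+0.15795, -0.13425, +0.98368) m
tr R = 2.479946; θ = arccos((tr R − 1)/2) = 0.737766 rad = 42.271°
axis k = ((R−Rᵀ)₃₂, (R−Rᵀ)₁₃, (R−Rᵀ)₂₁) / (2 sinθ) = (-0.209541, -0.220661, -0.952576)
rvec = θ·k = (-0.154592, -0.162797, -0.702779)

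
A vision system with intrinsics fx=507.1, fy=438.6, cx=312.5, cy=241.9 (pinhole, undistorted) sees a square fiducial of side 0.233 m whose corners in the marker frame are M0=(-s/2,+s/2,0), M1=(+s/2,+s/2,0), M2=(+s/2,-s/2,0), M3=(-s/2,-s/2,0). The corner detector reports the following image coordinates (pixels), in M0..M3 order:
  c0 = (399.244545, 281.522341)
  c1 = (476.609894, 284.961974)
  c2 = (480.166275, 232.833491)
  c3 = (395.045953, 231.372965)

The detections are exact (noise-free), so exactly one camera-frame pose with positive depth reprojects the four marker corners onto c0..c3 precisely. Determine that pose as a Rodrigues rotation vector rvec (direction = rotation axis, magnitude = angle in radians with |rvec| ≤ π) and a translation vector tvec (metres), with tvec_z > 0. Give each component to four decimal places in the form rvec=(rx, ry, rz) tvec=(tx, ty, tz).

rvec=(0.6870, 0.2803, -0.0717) tvec=(0.3679, 0.0580, 1.4997)

Intrinsics K: fx=507.1, fy=438.6, cx=312.5, cy=241.9
Marker side s = 0.233 m; corners in marker frame (Z=0):
  M0 = (-0.1165, +0.1165, 0)
  M1 = (+0.1165, +0.1165, 0)
  M2 = (+0.1165, -0.1165, 0)
  M3 = (-0.1165, -0.1165, 0)
Detected image corners:
  c0 = (399.244545, 281.522341) px
  c1 = (476.609894, 284.961974) px
  c2 = (480.166275, 232.833491) px
  c3 = (395.045953, 231.372965) px
Planar DLT: solve 8×8 A·h = b for H (H[2,2]=1):
  H  [+266.56658 +181.40167 +436.89525]
  H  [-37.14680 +325.13968 +258.86873]
  H  [-0.18576 +0.41041 +1.00000]
B = K⁻¹H; ‖b₁‖=0.666787, ‖b₂‖=0.666787; λ = 2/(‖b₁‖+‖b₂‖) = 1.499729, sign → tz>0 ⇒ λ=+1.499729
r₁ = λ·B[:,0] = (+0.96004,+0.02663,-0.27859); r₂ = λ·B[:,1] = (+0.15719,+0.77230,+0.61550)
r₃ = r₁×r₂ = (+0.23155,-0.63470,+0.73725); SVD([r₁ r₂ r₃]) → R = UVᵀ:
  R  [+0.96004 +0.15719 +0.23155]
  R  [+0.02663 +0.77230 -0.63470]
  R  [-0.27859 +0.61550 +0.73725]
t = (+0.36789, +0.05802, +1.49973) m
tr R = 2.469597; θ = arccos((tr R − 1)/2) = 0.745427 rad = 42.710°
axis k = ((R−Rᵀ)₃₂, (R−Rᵀ)₁₃, (R−Rᵀ)₂₁) / (2 sinθ) = (+0.921589, +0.376048, -0.096238)
rvec = θ·k = (+0.686977, +0.280316, -0.071739)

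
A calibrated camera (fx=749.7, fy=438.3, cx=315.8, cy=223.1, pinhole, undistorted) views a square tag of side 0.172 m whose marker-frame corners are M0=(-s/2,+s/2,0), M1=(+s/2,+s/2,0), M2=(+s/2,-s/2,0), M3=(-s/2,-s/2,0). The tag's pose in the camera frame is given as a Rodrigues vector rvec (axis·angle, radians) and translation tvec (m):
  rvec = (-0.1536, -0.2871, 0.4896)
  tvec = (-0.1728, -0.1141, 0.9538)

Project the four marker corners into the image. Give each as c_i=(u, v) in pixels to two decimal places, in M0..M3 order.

c0=(83.82, 184.47) c1=(207.43, 224.23) c2=(268.67, 157.93) c3=(152.42, 116.90)

Intrinsics K: fx=749.7, fy=438.3, cx=315.8, cy=223.1
Marker side s = 0.172 m; corners in marker frame (Z=0):
  M0 = (-0.0860, +0.0860, 0)
  M1 = (+0.0860, +0.0860, 0)
  M2 = (+0.0860, -0.0860, 0)
  M3 = (-0.0860, -0.0860, 0)
rvec = (-0.1536, -0.2871, 0.4896), |rvec| = θ = 0.58799 rad = 33.689°
Rodrigues: sinθ=0.55469, 1−cosθ=0.16794; R = I + sinθ·[k]× + (1−cosθ)·[k]×²:
    [+0.84352 -0.44045 -0.30737]
    [+0.48329 +0.87210 +0.07662]
    [+0.23431 -0.21318 +0.94850]
t = (-0.1728, -0.1141, 0.9538) m
M0: Pc = R·M0+t = (-0.28322, -0.08066, +0.91532); u = 749.7·(-0.28322)/0.91532 + 315.8 = 83.8241, v = 438.3·(-0.08066)/0.91532 + 223.1 = 184.4746
M1: Pc = R·M1+t = (-0.13814, +0.00246, +0.95562); u = 749.7·(-0.13814)/0.95562 + 315.8 = 207.4296, v = 438.3·(+0.00246)/0.95562 + 223.1 = 224.2300
M2: Pc = R·M2+t = (-0.06238, -0.14754, +0.99228); u = 749.7·(-0.06238)/0.99228 + 315.8 = 268.6712, v = 438.3·(-0.14754)/0.99228 + 223.1 = 157.9316
M3: Pc = R·M3+t = (-0.20746, -0.23066, +0.95198); u = 749.7·(-0.20746)/0.95198 + 315.8 = 152.4192, v = 438.3·(-0.23066)/0.95198 + 223.1 = 116.9007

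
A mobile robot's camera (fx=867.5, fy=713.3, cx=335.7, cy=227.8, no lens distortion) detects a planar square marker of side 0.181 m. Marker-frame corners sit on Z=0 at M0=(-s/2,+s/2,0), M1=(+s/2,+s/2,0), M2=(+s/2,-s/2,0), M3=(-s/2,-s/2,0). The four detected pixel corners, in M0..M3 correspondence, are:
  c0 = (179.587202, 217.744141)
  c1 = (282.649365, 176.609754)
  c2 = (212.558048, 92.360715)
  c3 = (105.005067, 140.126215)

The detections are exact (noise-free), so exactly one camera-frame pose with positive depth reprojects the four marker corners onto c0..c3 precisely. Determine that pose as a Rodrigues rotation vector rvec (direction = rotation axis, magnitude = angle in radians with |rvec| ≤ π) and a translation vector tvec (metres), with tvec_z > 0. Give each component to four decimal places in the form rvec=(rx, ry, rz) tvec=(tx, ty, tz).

Intrinsics K: fx=867.5, fy=713.3, cx=335.7, cy=227.8
Marker side s = 0.181 m; corners in marker frame (Z=0):
  M0 = (-0.0905, +0.0905, 0)
  M1 = (+0.0905, +0.0905, 0)
  M2 = (+0.0905, -0.0905, 0)
  M3 = (-0.0905, -0.0905, 0)
Detected image corners:
  c0 = (179.587202, 217.744141) px
  c1 = (282.649365, 176.609754) px
  c2 = (212.558048, 92.360715) px
  c3 = (105.005067, 140.126215) px
Planar DLT: solve 8×8 A·h = b for H (H[2,2]=1):
  H  [+535.60586 +477.27727 +195.13039]
  H  [-281.70475 +508.94560 +158.63562]
  H  [-0.23472 +0.39684 +1.00000]
B = K⁻¹H; ‖b₁‖=0.811839, ‖b₂‖=0.811839; λ = 2/(‖b₁‖+‖b₂‖) = 1.231771, sign → tz>0 ⇒ λ=+1.231771
r₁ = λ·B[:,0] = (+0.87239,-0.39413,-0.28912); r₂ = λ·B[:,1] = (+0.48853,+0.72277,+0.48881)
r₃ = r₁×r₂ = (+0.01631,-0.56768,+0.82309); SVD([r₁ r₂ r₃]) → R = UVᵀ:
  R  [+0.87239 +0.48853 +0.01631]
  R  [-0.39413 +0.72277 -0.56768]
  R  [-0.28912 +0.48881 +0.82309]
t = (-0.19960, -0.11944, +1.23177) m
tr R = 2.418252; θ = arccos((tr R − 1)/2) = 0.782539 rad = 44.836°
axis k = ((R−Rᵀ)₃₂, (R−Rᵀ)₁₃, (R−Rᵀ)₂₁) / (2 sinθ) = (+0.749199, +0.216592, -0.625930)
rvec = θ·k = (+0.586277, +0.169492, -0.489815)

rvec=(0.5863, 0.1695, -0.4898) tvec=(-0.1996, -0.1194, 1.2318)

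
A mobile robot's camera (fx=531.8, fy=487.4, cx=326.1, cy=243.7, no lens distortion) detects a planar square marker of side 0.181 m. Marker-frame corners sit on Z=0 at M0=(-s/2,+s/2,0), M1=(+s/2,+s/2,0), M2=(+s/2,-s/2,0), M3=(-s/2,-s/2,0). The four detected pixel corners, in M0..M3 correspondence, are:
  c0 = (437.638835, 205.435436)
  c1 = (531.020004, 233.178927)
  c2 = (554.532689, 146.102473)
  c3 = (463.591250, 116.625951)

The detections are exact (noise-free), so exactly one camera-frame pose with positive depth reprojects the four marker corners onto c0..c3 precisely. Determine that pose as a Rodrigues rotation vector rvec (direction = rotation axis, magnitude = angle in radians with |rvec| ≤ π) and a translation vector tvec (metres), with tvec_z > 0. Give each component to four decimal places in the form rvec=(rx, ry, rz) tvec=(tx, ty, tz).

rvec=(-0.0819, -0.1504, 0.2866) tvec=(0.3044, -0.1330, 0.9448)

Intrinsics K: fx=531.8, fy=487.4, cx=326.1, cy=243.7
Marker side s = 0.181 m; corners in marker frame (Z=0):
  M0 = (-0.0905, +0.0905, 0)
  M1 = (+0.0905, +0.0905, 0)
  M2 = (+0.0905, -0.0905, 0)
  M3 = (-0.0905, -0.0905, 0)
Detected image corners:
  c0 = (437.638835, 205.435436) px
  c1 = (531.020004, 233.178927) px
  c2 = (554.532689, 146.102473) px
  c3 = (463.591250, 116.625951) px
Planar DLT: solve 8×8 A·h = b for H (H[2,2]=1):
  H  [+580.58379 -190.02097 +497.41624]
  H  [+183.34253 +466.93711 +175.09363]
  H  [+0.14389 -0.10764 +1.00000]
B = K⁻¹H; ‖b₁‖=1.058424, ‖b₂‖=1.058424; λ = 2/(‖b₁‖+‖b₂‖) = 0.944801, sign → tz>0 ⇒ λ=+0.944801
r₁ = λ·B[:,0] = (+0.94811,+0.28743,+0.13595); r₂ = λ·B[:,1] = (-0.27523,+0.95598,-0.10170)
r₃ = r₁×r₂ = (-0.15920,+0.05900,+0.98548); SVD([r₁ r₂ r₃]) → R = UVᵀ:
  R  [+0.94811 -0.27523 -0.15920]
  R  [+0.28743 +0.95598 +0.05900]
  R  [+0.13595 -0.10170 +0.98548]
t = (+0.30436, -0.13299, +0.94480) m
tr R = 2.889572; θ = arccos((tr R − 1)/2) = 0.333856 rad = 19.129°
axis k = ((R−Rᵀ)₃₂, (R−Rᵀ)₁₃, (R−Rᵀ)₂₁) / (2 sinθ) = (-0.245207, -0.450347, +0.858523)
rvec = θ·k = (-0.081864, -0.150351, +0.286623)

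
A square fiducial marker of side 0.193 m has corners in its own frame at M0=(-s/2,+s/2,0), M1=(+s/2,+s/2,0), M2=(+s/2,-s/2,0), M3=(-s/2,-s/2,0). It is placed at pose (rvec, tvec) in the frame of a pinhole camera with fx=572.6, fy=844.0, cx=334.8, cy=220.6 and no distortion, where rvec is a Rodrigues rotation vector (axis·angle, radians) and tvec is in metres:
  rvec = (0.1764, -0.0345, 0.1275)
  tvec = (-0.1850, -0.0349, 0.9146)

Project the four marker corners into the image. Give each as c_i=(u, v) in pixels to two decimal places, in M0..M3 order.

c0=(153.70, 263.77) c1=(272.48, 284.86) c2=(286.04, 110.96) c3=(162.95, 87.38)

Intrinsics K: fx=572.6, fy=844.0, cx=334.8, cy=220.6
Marker side s = 0.193 m; corners in marker frame (Z=0):
  M0 = (-0.0965, +0.0965, 0)
  M1 = (+0.0965, +0.0965, 0)
  M2 = (+0.0965, -0.0965, 0)
  M3 = (-0.0965, -0.0965, 0)
rvec = (0.1764, -0.0345, 0.1275), |rvec| = θ = 0.22037 rad = 12.626°
Rodrigues: sinθ=0.21859, 1−cosθ=0.02418; R = I + sinθ·[k]× + (1−cosθ)·[k]×²:
    [+0.99131 -0.12950 -0.02302]
    [+0.12344 +0.97641 -0.17717]
    [+0.04542 +0.17279 +0.98391]
t = (-0.1850, -0.0349, 0.9146) m
M0: Pc = R·M0+t = (-0.29316, +0.04741, +0.92689); u = 572.6·(-0.29316)/0.92689 + 334.8 = 153.6971, v = 844.0·(+0.04741)/0.92689 + 220.6 = 263.7716
M1: Pc = R·M1+t = (-0.10184, +0.07124, +0.93566); u = 572.6·(-0.10184)/0.93566 + 334.8 = 272.4792, v = 844.0·(+0.07124)/0.93566 + 220.6 = 284.8572
M2: Pc = R·M2+t = (-0.07684, -0.11721, +0.90231); u = 572.6·(-0.07684)/0.90231 + 334.8 = 286.0368, v = 844.0·(-0.11721)/0.90231 + 220.6 = 110.9630
M3: Pc = R·M3+t = (-0.26816, -0.14104, +0.89354); u = 572.6·(-0.26816)/0.89354 + 334.8 = 162.9547, v = 844.0·(-0.14104)/0.89354 + 220.6 = 87.3844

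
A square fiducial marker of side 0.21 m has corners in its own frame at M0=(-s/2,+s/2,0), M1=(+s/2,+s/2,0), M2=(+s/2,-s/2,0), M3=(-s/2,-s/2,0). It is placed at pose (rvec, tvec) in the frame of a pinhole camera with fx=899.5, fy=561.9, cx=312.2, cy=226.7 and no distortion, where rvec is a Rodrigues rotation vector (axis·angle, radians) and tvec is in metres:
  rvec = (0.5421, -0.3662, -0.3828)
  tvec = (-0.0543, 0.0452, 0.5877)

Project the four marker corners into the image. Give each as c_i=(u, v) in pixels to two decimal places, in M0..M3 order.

c0=(140.45, 384.42) c1=(396.92, 295.20) c2=(328.67, 141.28) c3=(5.97, 236.30)

Intrinsics K: fx=899.5, fy=561.9, cx=312.2, cy=226.7
Marker side s = 0.21 m; corners in marker frame (Z=0):
  M0 = (-0.1050, +0.1050, 0)
  M1 = (+0.1050, +0.1050, 0)
  M2 = (+0.1050, -0.1050, 0)
  M3 = (-0.1050, -0.1050, 0)
rvec = (0.5421, -0.3662, -0.3828), |rvec| = θ = 0.75796 rad = 43.428°
Rodrigues: sinθ=0.68744, 1−cosθ=0.27376; R = I + sinθ·[k]× + (1−cosθ)·[k]×²:
    [+0.86627 +0.25259 -0.43101]
    [-0.44178 +0.79014 -0.42487]
    [+0.23324 +0.55846 +0.79606]
t = (-0.0543, 0.0452, 0.5877) m
M0: Pc = R·M0+t = (-0.11874, +0.17455, +0.62185); u = 899.5·(-0.11874)/0.62185 + 312.2 = 140.4479, v = 561.9·(+0.17455)/0.62185 + 226.7 = 384.4243
M1: Pc = R·M1+t = (+0.06318, +0.08178, +0.67083); u = 899.5·(+0.06318)/0.67083 + 312.2 = 396.9170, v = 561.9·(+0.08178)/0.67083 + 226.7 = 295.1985
M2: Pc = R·M2+t = (+0.01014, -0.08415, +0.55355); u = 899.5·(+0.01014)/0.55355 + 312.2 = 328.6718, v = 561.9·(-0.08415)/0.55355 + 226.7 = 141.2794
M3: Pc = R·M3+t = (-0.17178, +0.00862, +0.50457); u = 899.5·(-0.17178)/0.50457 + 312.2 = 5.9667, v = 561.9·(+0.00862)/0.50457 + 226.7 = 236.3022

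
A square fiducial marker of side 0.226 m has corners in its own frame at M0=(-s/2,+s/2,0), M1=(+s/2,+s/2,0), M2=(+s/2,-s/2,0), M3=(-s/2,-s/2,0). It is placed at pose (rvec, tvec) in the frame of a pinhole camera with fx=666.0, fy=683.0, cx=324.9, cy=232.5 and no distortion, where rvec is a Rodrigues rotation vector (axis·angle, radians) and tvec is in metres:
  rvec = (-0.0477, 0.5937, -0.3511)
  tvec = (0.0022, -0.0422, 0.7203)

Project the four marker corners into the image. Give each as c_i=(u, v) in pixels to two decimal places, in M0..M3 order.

c0=(281.44, 323.67) c1=(453.76, 259.97) c2=(378.45, 43.95) c3=(224.67, 138.08)

Intrinsics K: fx=666.0, fy=683.0, cx=324.9, cy=232.5
Marker side s = 0.226 m; corners in marker frame (Z=0):
  M0 = (-0.1130, +0.1130, 0)
  M1 = (+0.1130, +0.1130, 0)
  M2 = (+0.1130, -0.1130, 0)
  M3 = (-0.1130, -0.1130, 0)
rvec = (-0.0477, 0.5937, -0.3511), |rvec| = θ = 0.69139 rad = 39.614°
Rodrigues: sinθ=0.63761, 1−cosθ=0.22964; R = I + sinθ·[k]× + (1−cosθ)·[k]×²:
    [+0.77145 +0.31018 +0.55556]
    [-0.33739 +0.93969 -0.05615]
    [-0.53947 -0.14413 +0.82958]
t = (0.0022, -0.0422, 0.7203) m
M0: Pc = R·M0+t = (-0.04992, +0.10211, +0.76497); u = 666.0·(-0.04992)/0.76497 + 324.9 = 281.4360, v = 683.0·(+0.10211)/0.76497 + 232.5 = 323.6681
M1: Pc = R·M1+t = (+0.12442, +0.02586, +0.64305); u = 666.0·(+0.12442)/0.64305 + 324.9 = 453.7647, v = 683.0·(+0.02586)/0.64305 + 232.5 = 259.9657
M2: Pc = R·M2+t = (+0.05432, -0.18651, +0.67563); u = 666.0·(+0.05432)/0.67563 + 324.9 = 378.4492, v = 683.0·(-0.18651)/0.67563 + 232.5 = 43.9542
M3: Pc = R·M3+t = (-0.12002, -0.11026, +0.79755); u = 666.0·(-0.12002)/0.79755 + 324.9 = 224.6721, v = 683.0·(-0.11026)/0.79755 + 232.5 = 138.0766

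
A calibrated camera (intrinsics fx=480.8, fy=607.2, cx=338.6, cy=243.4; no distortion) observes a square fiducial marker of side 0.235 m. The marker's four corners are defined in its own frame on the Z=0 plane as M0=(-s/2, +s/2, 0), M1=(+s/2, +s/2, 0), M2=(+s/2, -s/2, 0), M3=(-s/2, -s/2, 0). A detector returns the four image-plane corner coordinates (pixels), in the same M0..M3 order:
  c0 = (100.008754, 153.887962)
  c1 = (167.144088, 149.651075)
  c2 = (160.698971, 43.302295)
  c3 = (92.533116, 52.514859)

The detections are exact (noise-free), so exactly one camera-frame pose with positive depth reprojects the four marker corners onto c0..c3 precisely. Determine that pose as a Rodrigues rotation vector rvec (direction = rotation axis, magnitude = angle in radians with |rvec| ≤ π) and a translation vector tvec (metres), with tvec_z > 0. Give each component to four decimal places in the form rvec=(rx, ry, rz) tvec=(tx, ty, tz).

Intrinsics K: fx=480.8, fy=607.2, cx=338.6, cy=243.4
Marker side s = 0.235 m; corners in marker frame (Z=0):
  M0 = (-0.1175, +0.1175, 0)
  M1 = (+0.1175, +0.1175, 0)
  M2 = (+0.1175, -0.1175, 0)
  M3 = (-0.1175, -0.1175, 0)
Detected image corners:
  c0 = (100.008754, 153.887962) px
  c1 = (167.144088, 149.651075) px
  c2 = (160.698971, 43.302295) px
  c3 = (92.533116, 52.514859) px
Planar DLT: solve 8×8 A·h = b for H (H[2,2]=1):
  H  [+262.04940 +40.75758 +129.34278]
  H  [-48.31209 +450.22382 +100.43746]
  H  [-0.19834 +0.08523 +1.00000]
B = K⁻¹H; ‖b₁‖=0.712857, ‖b₂‖=0.712857; λ = 2/(‖b₁‖+‖b₂‖) = 1.402806, sign → tz>0 ⇒ λ=+1.402806
r₁ = λ·B[:,0] = (+0.96051,-0.00008,-0.27823); r₂ = λ·B[:,1] = (+0.03472,+0.99222,+0.11956)
r₃ = r₁×r₂ = (+0.27606,-0.12450,+0.95304); SVD([r₁ r₂ r₃]) → R = UVᵀ:
  R  [+0.96051 +0.03472 +0.27606]
  R  [-0.00008 +0.99222 -0.12450]
  R  [-0.27823 +0.11956 +0.95304]
t = (-0.61054, -0.33028, +1.40281) m
tr R = 2.905776; θ = arccos((tr R − 1)/2) = 0.308177 rad = 17.657°
axis k = ((R−Rᵀ)₃₂, (R−Rᵀ)₁₃, (R−Rᵀ)₂₁) / (2 sinθ) = (+0.402304, +0.913707, -0.057366)
rvec = θ·k = (+0.123981, +0.281584, -0.017679)

rvec=(0.1240, 0.2816, -0.0177) tvec=(-0.6105, -0.3303, 1.4028)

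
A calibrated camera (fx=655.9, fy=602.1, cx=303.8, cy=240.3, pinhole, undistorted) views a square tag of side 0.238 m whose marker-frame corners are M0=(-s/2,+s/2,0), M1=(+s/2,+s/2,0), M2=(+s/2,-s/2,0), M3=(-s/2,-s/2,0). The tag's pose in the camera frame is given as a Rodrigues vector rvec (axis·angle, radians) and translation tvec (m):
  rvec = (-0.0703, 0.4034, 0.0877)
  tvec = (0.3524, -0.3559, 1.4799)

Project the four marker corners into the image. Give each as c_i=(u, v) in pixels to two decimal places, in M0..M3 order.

Intrinsics K: fx=655.9, fy=602.1, cx=303.8, cy=240.3
Marker side s = 0.238 m; corners in marker frame (Z=0):
  M0 = (-0.1190, +0.1190, 0)
  M1 = (+0.1190, +0.1190, 0)
  M2 = (+0.1190, -0.1190, 0)
  M3 = (-0.1190, -0.1190, 0)
rvec = (-0.0703, 0.4034, 0.0877), |rvec| = θ = 0.41877 rad = 23.994°
Rodrigues: sinθ=0.40663, 1−cosθ=0.08641; R = I + sinθ·[k]× + (1−cosθ)·[k]×²:
    [+0.91603 -0.09913 +0.38867]
    [+0.07119 +0.99378 +0.08570]
    [-0.39475 -0.05083 +0.91738]
t = (0.3524, -0.3559, 1.4799) m
M0: Pc = R·M0+t = (+0.23160, -0.24611, +1.52083); u = 655.9·(+0.23160)/1.52083 + 303.8 = 403.6824, v = 602.1·(-0.24611)/1.52083 + 240.3 = 142.8635
M1: Pc = R·M1+t = (+0.44961, -0.22917, +1.42688); u = 655.9·(+0.44961)/1.42688 + 303.8 = 510.4749, v = 602.1·(-0.22917)/1.42688 + 240.3 = 143.5971
M2: Pc = R·M2+t = (+0.47320, -0.46569, +1.43897); u = 655.9·(+0.47320)/1.43897 + 303.8 = 519.4916, v = 602.1·(-0.46569)/1.43897 + 240.3 = 45.4453
M3: Pc = R·M3+t = (+0.25519, -0.48263, +1.53292); u = 655.9·(+0.25519)/1.53292 + 303.8 = 412.9893, v = 602.1·(-0.48263)/1.53292 + 240.3 = 50.7331

c0=(403.68, 142.86) c1=(510.47, 143.60) c2=(519.49, 45.45) c3=(412.99, 50.73)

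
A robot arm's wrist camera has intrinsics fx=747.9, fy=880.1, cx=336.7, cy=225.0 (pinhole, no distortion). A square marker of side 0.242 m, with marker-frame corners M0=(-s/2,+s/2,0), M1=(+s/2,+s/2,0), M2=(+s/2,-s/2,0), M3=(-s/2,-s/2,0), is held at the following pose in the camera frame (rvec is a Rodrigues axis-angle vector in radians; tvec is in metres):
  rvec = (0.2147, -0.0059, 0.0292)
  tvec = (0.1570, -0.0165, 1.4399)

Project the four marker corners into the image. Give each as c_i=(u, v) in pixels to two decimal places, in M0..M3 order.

c0=(353.28, 284.04) c1=(476.60, 288.06) c2=(485.48, 143.38) c3=(357.68, 138.99)

Intrinsics K: fx=747.9, fy=880.1, cx=336.7, cy=225.0
Marker side s = 0.242 m; corners in marker frame (Z=0):
  M0 = (-0.1210, +0.1210, 0)
  M1 = (+0.1210, +0.1210, 0)
  M2 = (+0.1210, -0.1210, 0)
  M3 = (-0.1210, -0.1210, 0)
rvec = (0.2147, -0.0059, 0.0292), |rvec| = θ = 0.21676 rad = 12.419°
Rodrigues: sinθ=0.21506, 1−cosθ=0.02340; R = I + sinθ·[k]× + (1−cosθ)·[k]×²:
    [+0.99956 -0.02960 -0.00273]
    [+0.02834 +0.97662 -0.21311]
    [+0.00898 +0.21294 +0.97702]
t = (0.1570, -0.0165, 1.4399) m
M0: Pc = R·M0+t = (+0.03247, +0.09824, +1.46458); u = 747.9·(+0.03247)/1.46458 + 336.7 = 353.2819, v = 880.1·(+0.09824)/1.46458 + 225.0 = 284.0356
M1: Pc = R·M1+t = (+0.27436, +0.10510, +1.46675); u = 747.9·(+0.27436)/1.46675 + 336.7 = 476.5991, v = 880.1·(+0.10510)/1.46675 + 225.0 = 288.0635
M2: Pc = R·M2+t = (+0.28153, -0.13124, +1.41522); u = 747.9·(+0.28153)/1.41522 + 336.7 = 485.4790, v = 880.1·(-0.13124)/1.41522 + 225.0 = 143.3833
M3: Pc = R·M3+t = (+0.03964, -0.13810, +1.41305); u = 747.9·(+0.03964)/1.41305 + 336.7 = 357.6783, v = 880.1·(-0.13810)/1.41305 + 225.0 = 138.9861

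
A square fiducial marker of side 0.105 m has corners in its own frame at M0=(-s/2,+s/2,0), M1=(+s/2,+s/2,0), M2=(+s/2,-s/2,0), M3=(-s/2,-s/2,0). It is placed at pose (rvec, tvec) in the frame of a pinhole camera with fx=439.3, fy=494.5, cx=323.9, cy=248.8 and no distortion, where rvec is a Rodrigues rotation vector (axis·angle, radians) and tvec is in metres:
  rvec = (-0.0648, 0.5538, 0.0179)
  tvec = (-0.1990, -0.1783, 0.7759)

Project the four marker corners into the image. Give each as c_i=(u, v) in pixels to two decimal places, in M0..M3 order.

Intrinsics K: fx=439.3, fy=494.5, cx=323.9, cy=248.8
Marker side s = 0.105 m; corners in marker frame (Z=0):
  M0 = (-0.0525, +0.0525, 0)
  M1 = (+0.0525, +0.0525, 0)
  M2 = (+0.0525, -0.0525, 0)
  M3 = (-0.0525, -0.0525, 0)
rvec = (-0.0648, 0.5538, 0.0179), |rvec| = θ = 0.55787 rad = 31.963°
Rodrigues: sinθ=0.52938, 1−cosθ=0.15161; R = I + sinθ·[k]× + (1−cosθ)·[k]×²:
    [+0.85043 -0.03447 +0.52495]
    [-0.00050 +0.99780 +0.06632]
    [-0.52608 -0.05666 +0.84854]
t = (-0.1990, -0.1783, 0.7759) m
M0: Pc = R·M0+t = (-0.24546, -0.12589, +0.80054); u = 439.3·(-0.24546)/0.80054 + 323.9 = 189.2050, v = 494.5·(-0.12589)/0.80054 + 248.8 = 171.0375
M1: Pc = R·M1+t = (-0.15616, -0.12594, +0.74531); u = 439.3·(-0.15616)/0.74531 + 323.9 = 231.8547, v = 494.5·(-0.12594)/0.74531 + 248.8 = 165.2395
M2: Pc = R·M2+t = (-0.15254, -0.23071, +0.75126); u = 439.3·(-0.15254)/0.75126 + 323.9 = 234.7000, v = 494.5·(-0.23071)/0.75126 + 248.8 = 96.9391
M3: Pc = R·M3+t = (-0.24184, -0.23066, +0.80649); u = 439.3·(-0.24184)/0.80649 + 323.9 = 192.1700, v = 494.5·(-0.23066)/0.80649 + 248.8 = 107.3724

c0=(189.20, 171.04) c1=(231.85, 165.24) c2=(234.70, 96.94) c3=(192.17, 107.37)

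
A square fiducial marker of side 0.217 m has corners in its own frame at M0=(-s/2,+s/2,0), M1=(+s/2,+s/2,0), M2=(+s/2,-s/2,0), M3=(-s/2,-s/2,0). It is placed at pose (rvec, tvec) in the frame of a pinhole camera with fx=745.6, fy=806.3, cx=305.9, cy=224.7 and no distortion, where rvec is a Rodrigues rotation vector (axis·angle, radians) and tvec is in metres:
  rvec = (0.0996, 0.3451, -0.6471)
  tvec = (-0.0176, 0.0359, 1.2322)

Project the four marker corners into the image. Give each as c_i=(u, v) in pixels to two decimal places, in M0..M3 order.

Intrinsics K: fx=745.6, fy=806.3, cx=305.9, cy=224.7
Marker side s = 0.217 m; corners in marker frame (Z=0):
  M0 = (-0.1085, +0.1085, 0)
  M1 = (+0.1085, +0.1085, 0)
  M2 = (+0.1085, -0.1085, 0)
  M3 = (-0.1085, -0.1085, 0)
rvec = (0.0996, 0.3451, -0.6471), |rvec| = θ = 0.74010 rad = 42.405°
Rodrigues: sinθ=0.67436, 1−cosθ=0.26160; R = I + sinθ·[k]× + (1−cosθ)·[k]×²:
    [+0.74314 +0.60604 +0.28367]
    [-0.57321 +0.79528 -0.19741]
    [-0.34523 -0.01590 +0.93838]
t = (-0.0176, 0.0359, 1.2322) m
M0: Pc = R·M0+t = (-0.03248, +0.18438, +1.26793); u = 745.6·(-0.03248)/1.26793 + 305.9 = 286.8031, v = 806.3·(+0.18438)/1.26793 + 224.7 = 341.9507
M1: Pc = R·M1+t = (+0.12879, +0.05999, +1.19302); u = 745.6·(+0.12879)/1.19302 + 305.9 = 386.3870, v = 806.3·(+0.05999)/1.19302 + 224.7 = 265.2474
M2: Pc = R·M2+t = (-0.00272, -0.11258, +1.19647); u = 745.6·(-0.00272)/1.19647 + 305.9 = 304.2020, v = 806.3·(-0.11258)/1.19647 + 224.7 = 148.8320
M3: Pc = R·M3+t = (-0.16399, +0.01181, +1.27138); u = 745.6·(-0.16399)/1.27138 + 305.9 = 209.7310, v = 806.3·(+0.01181)/1.27138 + 224.7 = 232.1868

c0=(286.80, 341.95) c1=(386.39, 265.25) c2=(304.20, 148.83) c3=(209.73, 232.19)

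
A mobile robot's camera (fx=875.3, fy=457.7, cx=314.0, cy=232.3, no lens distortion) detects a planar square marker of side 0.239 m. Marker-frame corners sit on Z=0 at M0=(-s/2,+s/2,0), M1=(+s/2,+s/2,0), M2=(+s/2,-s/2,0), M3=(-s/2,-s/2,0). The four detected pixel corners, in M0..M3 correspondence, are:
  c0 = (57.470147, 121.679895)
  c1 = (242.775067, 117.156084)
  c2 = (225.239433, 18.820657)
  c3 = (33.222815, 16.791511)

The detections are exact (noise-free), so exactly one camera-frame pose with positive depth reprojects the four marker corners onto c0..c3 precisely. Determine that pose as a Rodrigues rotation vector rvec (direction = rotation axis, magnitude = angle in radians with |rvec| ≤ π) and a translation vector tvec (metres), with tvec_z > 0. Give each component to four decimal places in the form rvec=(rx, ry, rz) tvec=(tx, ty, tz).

rvec=(0.1186, -0.3153, -0.1051) tvec=(-0.2180, -0.3972, 1.1154)

Intrinsics K: fx=875.3, fy=457.7, cx=314.0, cy=232.3
Marker side s = 0.239 m; corners in marker frame (Z=0):
  M0 = (-0.1195, +0.1195, 0)
  M1 = (+0.1195, +0.1195, 0)
  M2 = (+0.1195, -0.1195, 0)
  M3 = (-0.1195, -0.1195, 0)
Detected image corners:
  c0 = (57.470147, 121.679895) px
  c1 = (242.775067, 117.156084) px
  c2 = (225.239433, 18.820657) px
  c3 = (33.222815, 16.791511) px
Planar DLT: solve 8×8 A·h = b for H (H[2,2]=1):
  H  [+827.06937 +103.55183 +142.88330]
  H  [+13.20025 +432.86176 +69.31315]
  H  [+0.27129 +0.11881 +1.00000]
B = K⁻¹H; ‖b₁‖=0.896568, ‖b₂‖=0.896568; λ = 2/(‖b₁‖+‖b₂‖) = 1.115365, sign → tz>0 ⇒ λ=+1.115365
r₁ = λ·B[:,0] = (+0.94536,-0.12141,+0.30259); r₂ = λ·B[:,1] = (+0.08441,+0.98758,+0.13252)
r₃ = r₁×r₂ = (-0.31492,-0.09973,+0.94386); SVD([r₁ r₂ r₃]) → R = UVᵀ:
  R  [+0.94536 +0.08441 -0.31492]
  R  [-0.12141 +0.98758 -0.09973]
  R  [+0.30259 +0.13252 +0.94386]
t = (-0.21805, -0.39718, +1.11536) m
tr R = 2.876801; θ = arccos((tr R − 1)/2) = 0.352824 rad = 20.215°
axis k = ((R−Rᵀ)₃₂, (R−Rᵀ)₁₃, (R−Rᵀ)₂₁) / (2 sinθ) = (+0.336057, -0.893516, -0.297819)
rvec = θ·k = (+0.118569, -0.315254, -0.105078)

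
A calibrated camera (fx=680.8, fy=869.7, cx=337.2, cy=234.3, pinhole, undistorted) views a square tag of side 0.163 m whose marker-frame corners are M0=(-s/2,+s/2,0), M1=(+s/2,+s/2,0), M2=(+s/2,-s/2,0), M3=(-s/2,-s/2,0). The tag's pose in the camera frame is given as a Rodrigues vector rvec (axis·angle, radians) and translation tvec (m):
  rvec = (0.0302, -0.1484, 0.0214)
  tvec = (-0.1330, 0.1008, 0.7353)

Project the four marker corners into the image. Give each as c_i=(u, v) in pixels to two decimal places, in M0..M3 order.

Intrinsics K: fx=680.8, fy=869.7, cx=337.2, cy=234.3
Marker side s = 0.163 m; corners in marker frame (Z=0):
  M0 = (-0.0815, +0.0815, 0)
  M1 = (+0.0815, +0.0815, 0)
  M2 = (+0.0815, -0.0815, 0)
  M3 = (-0.0815, -0.0815, 0)
rvec = (0.0302, -0.1484, 0.0214), |rvec| = θ = 0.15295 rad = 8.763°
Rodrigues: sinθ=0.15235, 1−cosθ=0.01167; R = I + sinθ·[k]× + (1−cosθ)·[k]×²:
    [+0.98878 -0.02355 -0.14750]
    [+0.01908 +0.99932 -0.03167]
    [+0.14814 +0.02850 +0.98856]
t = (-0.1330, 0.1008, 0.7353) m
M0: Pc = R·M0+t = (-0.21551, +0.18069, +0.72555); u = 680.8·(-0.21551)/0.72555 + 337.2 = 134.9862, v = 869.7·(+0.18069)/0.72555 + 234.3 = 450.8884
M1: Pc = R·M1+t = (-0.05433, +0.18380, +0.74970); u = 680.8·(-0.05433)/0.74970 + 337.2 = 287.8594, v = 869.7·(+0.18380)/0.74970 + 234.3 = 447.5200
M2: Pc = R·M2+t = (-0.05049, +0.02091, +0.74505); u = 680.8·(-0.05049)/0.74505 + 337.2 = 291.0598, v = 869.7·(+0.02091)/0.74505 + 234.3 = 258.7092
M3: Pc = R·M3+t = (-0.21167, +0.01780, +0.72090); u = 680.8·(-0.21167)/0.72090 + 337.2 = 137.3088, v = 869.7·(+0.01780)/0.72090 + 234.3 = 255.7748

c0=(134.99, 450.89) c1=(287.86, 447.52) c2=(291.06, 258.71) c3=(137.31, 255.77)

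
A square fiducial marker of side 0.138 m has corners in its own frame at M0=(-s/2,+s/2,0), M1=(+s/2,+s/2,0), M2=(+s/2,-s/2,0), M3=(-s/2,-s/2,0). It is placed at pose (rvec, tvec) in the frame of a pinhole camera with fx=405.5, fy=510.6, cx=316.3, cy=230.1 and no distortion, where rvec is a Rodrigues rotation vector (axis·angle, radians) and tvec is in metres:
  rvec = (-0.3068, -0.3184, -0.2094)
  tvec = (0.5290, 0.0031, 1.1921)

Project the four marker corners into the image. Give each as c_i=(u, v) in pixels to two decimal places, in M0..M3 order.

c0=(486.18, 264.71) c1=(522.99, 254.35) c2=(505.63, 200.37) c3=(469.26, 208.31)

Intrinsics K: fx=405.5, fy=510.6, cx=316.3, cy=230.1
Marker side s = 0.138 m; corners in marker frame (Z=0):
  M0 = (-0.0690, +0.0690, 0)
  M1 = (+0.0690, +0.0690, 0)
  M2 = (+0.0690, -0.0690, 0)
  M3 = (-0.0690, -0.0690, 0)
rvec = (-0.3068, -0.3184, -0.2094), |rvec| = θ = 0.48924 rad = 28.031°
Rodrigues: sinθ=0.46995, 1−cosθ=0.11731; R = I + sinθ·[k]× + (1−cosθ)·[k]×²:
    [+0.92882 +0.24902 -0.27436]
    [-0.15327 +0.93238 +0.32738]
    [+0.33734 -0.26203 +0.90418]
t = (0.5290, 0.0031, 1.1921) m
M0: Pc = R·M0+t = (+0.48209, +0.07801, +1.15074); u = 405.5·(+0.48209)/1.15074 + 316.3 = 486.1806, v = 510.6·(+0.07801)/1.15074 + 230.1 = 264.7139
M1: Pc = R·M1+t = (+0.61027, +0.05686, +1.19730); u = 405.5·(+0.61027)/1.19730 + 316.3 = 522.9866, v = 510.6·(+0.05686)/1.19730 + 230.1 = 254.3479
M2: Pc = R·M2+t = (+0.57591, -0.07181, +1.23346); u = 405.5·(+0.57591)/1.23346 + 316.3 = 505.6298, v = 510.6·(-0.07181)/1.23346 + 230.1 = 200.3738
M3: Pc = R·M3+t = (+0.44773, -0.05066, +1.18690); u = 405.5·(+0.44773)/1.18690 + 316.3 = 469.2643, v = 510.6·(-0.05066)/1.18690 + 230.1 = 208.3070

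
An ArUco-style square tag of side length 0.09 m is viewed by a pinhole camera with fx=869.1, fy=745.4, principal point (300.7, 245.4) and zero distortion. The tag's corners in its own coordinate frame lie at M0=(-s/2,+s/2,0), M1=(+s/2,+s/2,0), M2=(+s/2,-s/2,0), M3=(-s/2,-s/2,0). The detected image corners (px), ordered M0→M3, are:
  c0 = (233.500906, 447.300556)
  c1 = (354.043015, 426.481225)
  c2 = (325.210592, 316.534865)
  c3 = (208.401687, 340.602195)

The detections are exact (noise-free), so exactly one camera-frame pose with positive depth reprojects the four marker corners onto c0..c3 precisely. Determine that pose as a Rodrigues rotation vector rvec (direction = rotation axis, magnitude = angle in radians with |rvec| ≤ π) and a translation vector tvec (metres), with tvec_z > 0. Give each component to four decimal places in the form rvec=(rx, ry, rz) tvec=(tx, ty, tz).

rvec=(-0.1334, 0.2600, -0.2383) tvec=(-0.0153, 0.1129, 0.6150)

Intrinsics K: fx=869.1, fy=745.4, cx=300.7, cy=245.4
Marker side s = 0.09 m; corners in marker frame (Z=0):
  M0 = (-0.0450, +0.0450, 0)
  M1 = (+0.0450, +0.0450, 0)
  M2 = (+0.0450, -0.0450, 0)
  M3 = (-0.0450, -0.0450, 0)
Detected image corners:
  c0 = (233.500906, 447.300556) px
  c1 = (354.043015, 426.481225) px
  c2 = (325.210592, 316.534865) px
  c3 = (208.401687, 340.602195) px
Planar DLT: solve 8×8 A·h = b for H (H[2,2]=1):
  H  [+1209.80428 +225.95998 +279.09610]
  H  [-397.83090 +1103.17912 +382.28794]
  H  [-0.38734 -0.26151 +1.00000]
B = K⁻¹H; ‖b₁‖=1.625982, ‖b₂‖=1.625982; λ = 2/(‖b₁‖+‖b₂‖) = 0.615013, sign → tz>0 ⇒ λ=+0.615013
r₁ = λ·B[:,0] = (+0.93853,-0.24981,-0.23822); r₂ = λ·B[:,1] = (+0.21555,+0.96316,-0.16083)
r₃ = r₁×r₂ = (+0.26962,+0.09960,+0.95780); SVD([r₁ r₂ r₃]) → R = UVᵀ:
  R  [+0.93853 +0.21555 +0.26962]
  R  [-0.24981 +0.96316 +0.09960]
  R  [-0.23822 -0.16083 +0.95780]
t = (-0.01529, +0.11294, +0.61501) m
tr R = 2.859491; θ = arccos((tr R − 1)/2) = 0.377075 rad = 21.605°
axis k = ((R−Rᵀ)₃₂, (R−Rᵀ)₁₃, (R−Rᵀ)₂₁) / (2 sinθ) = (-0.353653, +0.689628, -0.631935)
rvec = θ·k = (-0.133354, +0.260041, -0.238287)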